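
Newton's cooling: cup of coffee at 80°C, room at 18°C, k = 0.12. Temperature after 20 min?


Newton's law: dT/dt = -k(T - T_a) has solution T(t) = T_a + (T₀ - T_a)e^(-kt).
Plug in T_a = 18, T₀ = 80, k = 0.12, t = 20: T(20) = 18 + (62)e^(-2.40) ≈ 23.6°C.


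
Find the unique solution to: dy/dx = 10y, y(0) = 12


General solution of y' = 10y is y = Ce^(10x).
Apply y(0) = 12: C = 12.
Particular solution: y = 12e^(10x).


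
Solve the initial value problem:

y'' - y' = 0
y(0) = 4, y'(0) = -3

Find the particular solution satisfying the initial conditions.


Characteristic roots of r² - r = 0 are 1, 0.
General solution y = c₁ e^(x) + c₂.
Apply y(0) = 4: c₁ + c₂ = 4. Apply y'(0) = -3: 1 c₁ + 0 c₂ = -3.
Solve: c₁ = -3, c₂ = 7.
Particular solution: y = -3e^(x) + 7.


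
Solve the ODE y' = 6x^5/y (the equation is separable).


Separate variables: y dy = 6x^5 dx.
Integrate both sides: y²/2 = x^6 + C₀.
Multiply by 2: y² = 2x^6 + C.


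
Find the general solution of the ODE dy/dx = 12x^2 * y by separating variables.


Separate variables: dy/y = 12x^2 dx.
Integrate: ln|y| = 4x^3 + C₀.
Exponentiate: y = Ce^(4x^3).


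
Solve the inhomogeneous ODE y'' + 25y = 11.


Homogeneous part: r² + 25 = 0 ⇒ r = ±5i, so y_h = C₁cos(5x) + C₂sin(5x).
Try constant y_p = A; plug in: 25A = 11 ⇒ A = 11/25.
General solution: y = C₁cos(5x) + C₂sin(5x) + 11/25.


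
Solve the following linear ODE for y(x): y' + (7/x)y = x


P(x) = 7/x ⇒ μ = x^7.
(x^7 y)' = x^8 ⇒ x^7 y = x^9/(9) + C.
Solve for y: y = (1/9)x^2 + C/x^7.


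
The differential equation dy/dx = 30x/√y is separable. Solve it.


Separate: √y dy = 30x dx.
Integrate: (2/3)y^(3/2) = 15x² + C.


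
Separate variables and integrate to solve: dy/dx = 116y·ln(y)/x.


Separate: dy/[y ln(y)] = 116 dx/x.
Substitute u = ln(y): du/u = 116 dx/x.
Integrate: ln|ln(y)| = 116ln|x| + C₀, hence ln(y) = C·x^116.


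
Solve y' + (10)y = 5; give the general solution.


P(x) = 10, Q(x) = 5; integrating factor μ = e^(10x).
(μ y)' = 5e^(10x) ⇒ μ y = (1/2)e^(10x) + C.
Divide by μ: y = 1/2 + Ce^(-10x).


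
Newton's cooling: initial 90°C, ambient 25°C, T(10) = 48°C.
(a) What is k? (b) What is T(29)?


Newton's law: T(t) = T_a + (T₀ - T_a)e^(-kt).
(a) Use T(10) = 48: (48 - 25)/(90 - 25) = e^(-k·10), so k = -ln(0.354)/10 ≈ 0.1039.
(b) Apply k to t = 29: T(29) = 25 + (65)e^(-3.013) ≈ 28.2°C.


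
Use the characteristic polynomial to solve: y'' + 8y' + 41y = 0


Characteristic equation: r² + 8r + 41 = 0.
Discriminant is negative; roots r = -4 ± 5i (complex conjugate pair).
General solution uses e^(α x)(C₁ cos(β x) + C₂ sin(β x)): y = e^(-4x)(C₁cos(5x) + C₂sin(5x)).


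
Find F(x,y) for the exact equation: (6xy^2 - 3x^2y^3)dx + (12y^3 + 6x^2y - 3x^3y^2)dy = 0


Check exactness: ∂M/∂y = 12xy - 9x^2y^2 and ∂N/∂x = 12xy - 9x^2y^2; equal, so the equation is exact.
Integrate M with respect to x (treating y as constant): ∫M dx = 3x^2y^2 - x^3y^3 + h(y).
Differentiate w.r.t. y and set equal to N: the x-dependent terms already match, leaving h'(y) = 12y^3. Integrate: h(y) = 3y^4.
So F(x,y) = 3y^4 + 3x^2y^2 - x^3y^3.
General solution: 3y^4 + 3x^2y^2 - x^3y^3 = C.


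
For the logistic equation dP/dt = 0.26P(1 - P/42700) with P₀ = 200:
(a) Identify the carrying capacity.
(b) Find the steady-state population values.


Logistic ODE dP/dt = 0.26P(1 - P/42700) has equilibria where dP/dt = 0, i.e. P = 0 or P = 42700.
The coefficient (1 - P/K) = 0 when P = K, identifying K = 42700 as the carrying capacity.
(a) K = 42700; (b) equilibria P = 0 and P = 42700.


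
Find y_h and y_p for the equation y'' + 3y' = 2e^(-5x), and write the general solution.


Characteristic roots of r² + 3r = 0 are -3, 0.
y_h = C₁e^(-3x) + C₂.
Forcing exponent -5 is not a characteristic root; try y_p = Ae^(-5x).
Substitute: A·(25 + (3)·-5 + (0)) = A·10 = 2, so A = 1/5.
General solution: y = C₁e^(-3x) + C₂ + (1/5)e^(-5x).


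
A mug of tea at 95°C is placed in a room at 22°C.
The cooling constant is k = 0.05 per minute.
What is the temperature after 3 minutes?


Newton's law: dT/dt = -k(T - T_a) has solution T(t) = T_a + (T₀ - T_a)e^(-kt).
Plug in T_a = 22, T₀ = 95, k = 0.05, t = 3: T(3) = 22 + (73)e^(-0.15) ≈ 84.8°C.


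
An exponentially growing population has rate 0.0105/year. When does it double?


Exponential growth: P(t) = P₀ e^(0.0105t). Set P(t)/P₀ = 2: e^(0.0105t) = 2.
Solve: t = ln(2)/0.0105 ≈ 66.01 years.


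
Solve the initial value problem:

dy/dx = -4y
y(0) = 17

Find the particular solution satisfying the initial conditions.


General solution of y' = -4y is y = Ce^(-4x).
Apply y(0) = 17: C = 17.
Particular solution: y = 17e^(-4x).


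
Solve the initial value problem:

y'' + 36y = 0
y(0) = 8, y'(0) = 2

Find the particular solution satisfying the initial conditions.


Characteristic roots of r² + 36 = 0 are ±6i, so y = C₁cos(6x) + C₂sin(6x).
Apply y(0) = 8: C₁ = 8. Differentiate and apply y'(0) = 2: 6·C₂ = 2, so C₂ = 1/3.
Particular solution: y = 8cos(6x) + (1/3)sin(6x).


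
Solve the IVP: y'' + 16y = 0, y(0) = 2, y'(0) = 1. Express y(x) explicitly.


Characteristic roots of r² + 16 = 0 are ±4i, so y = C₁cos(4x) + C₂sin(4x).
Apply y(0) = 2: C₁ = 2. Differentiate and apply y'(0) = 1: 4·C₂ = 1, so C₂ = 1/4.
Particular solution: y = 2cos(4x) + (1/4)sin(4x).


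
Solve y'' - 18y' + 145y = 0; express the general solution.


Characteristic equation: r² - 18r + 145 = 0.
Discriminant is negative; roots r = 9 ± 8i (complex conjugate pair).
General solution uses e^(α x)(C₁ cos(β x) + C₂ sin(β x)): y = e^(9x)(C₁cos(8x) + C₂sin(8x)).


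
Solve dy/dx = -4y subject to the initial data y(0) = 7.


General solution of y' = -4y is y = Ce^(-4x).
Apply y(0) = 7: C = 7.
Particular solution: y = 7e^(-4x).


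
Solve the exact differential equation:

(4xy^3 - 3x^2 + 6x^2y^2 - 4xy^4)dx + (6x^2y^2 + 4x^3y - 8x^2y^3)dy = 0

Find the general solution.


Check exactness: ∂M/∂y = 12xy^2 + 12x^2y - 16xy^3 and ∂N/∂x = 12xy^2 + 12x^2y - 16xy^3; equal, so the equation is exact.
Integrate M with respect to x (treating y as constant): ∫M dx = 2x^2y^3 - x^3 + 2x^3y^2 - 2x^2y^4 + h(y).
Differentiate w.r.t. y and set equal to N: all terms match, so h'(y) = 0 and h is a constant absorbed into C.
General solution: 2x^2y^3 - x^3 + 2x^3y^2 - 2x^2y^4 = C.


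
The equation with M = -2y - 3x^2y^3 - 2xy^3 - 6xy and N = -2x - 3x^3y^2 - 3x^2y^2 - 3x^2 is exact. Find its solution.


Check exactness: ∂M/∂y = -2 - 9x^2y^2 - 6xy^2 - 6x and ∂N/∂x = -2 - 9x^2y^2 - 6xy^2 - 6x; equal, so the equation is exact.
Integrate M with respect to x (treating y as constant): ∫M dx = -2xy - x^3y^3 - x^2y^3 - 3x^2y + h(y).
Differentiate w.r.t. y and set equal to N: all terms match, so h'(y) = 0 and h is a constant absorbed into C.
General solution: -2xy - x^3y^3 - x^2y^3 - 3x^2y = C.


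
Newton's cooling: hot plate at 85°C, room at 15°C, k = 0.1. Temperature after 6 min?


Newton's law: dT/dt = -k(T - T_a) has solution T(t) = T_a + (T₀ - T_a)e^(-kt).
Plug in T_a = 15, T₀ = 85, k = 0.1, t = 6: T(6) = 15 + (70)e^(-0.60) ≈ 53.4°C.


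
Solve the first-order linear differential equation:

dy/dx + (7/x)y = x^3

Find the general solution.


P(x) = 7/x ⇒ μ = x^7.
(x^7 y)' = x^7·x^3 = x^10.
Integrate: x^7 y = x^11/(11) + C.
Solve for y: y = (1/11)x^4 + C/x^7.


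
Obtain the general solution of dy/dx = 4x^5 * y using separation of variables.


Separate variables: dy/y = 4x^5 dx.
Integrate: ln|y| = (2/3)x^6 + C₀.
Exponentiate: y = Ce^((2/3)x^6).


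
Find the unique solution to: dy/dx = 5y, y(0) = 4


General solution of y' = 5y is y = Ce^(5x).
Apply y(0) = 4: C = 4.
Particular solution: y = 4e^(5x).


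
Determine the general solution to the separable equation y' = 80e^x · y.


Separate variables: dy/y = 80e^x dx.
Integrate: ln|y| = 80e^x + C₀.
Exponentiate: y = Ce^(80e^x).


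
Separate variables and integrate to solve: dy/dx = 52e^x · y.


Separate variables: dy/y = 52e^x dx.
Integrate: ln|y| = 52e^x + C₀.
Exponentiate: y = Ce^(52e^x).


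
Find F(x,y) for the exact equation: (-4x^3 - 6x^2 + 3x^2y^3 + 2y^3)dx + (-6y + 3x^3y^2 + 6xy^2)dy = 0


Check exactness: ∂M/∂y = 9x^2y^2 + 6y^2 and ∂N/∂x = 9x^2y^2 + 6y^2; equal, so the equation is exact.
Integrate M with respect to x (treating y as constant): ∫M dx = -x^4 - 2x^3 + x^3y^3 + 2xy^3 + h(y).
Differentiate w.r.t. y and set equal to N: the x-dependent terms already match, leaving h'(y) = -6y. Integrate: h(y) = -3y^2.
So F(x,y) = -3y^2 - x^4 - 2x^3 + x^3y^3 + 2xy^3.
General solution: -3y^2 - x^4 - 2x^3 + x^3y^3 + 2xy^3 = C.


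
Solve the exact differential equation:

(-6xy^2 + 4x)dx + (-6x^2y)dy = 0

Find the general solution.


Check exactness: ∂M/∂y = -12xy and ∂N/∂x = -12xy; equal, so the equation is exact.
Integrate M with respect to x (treating y as constant): ∫M dx = -3x^2y^2 + 2x^2 + h(y).
Differentiate w.r.t. y and set equal to N: all terms match, so h'(y) = 0 and h is a constant absorbed into C.
General solution: -3x^2y^2 + 2x^2 = C.


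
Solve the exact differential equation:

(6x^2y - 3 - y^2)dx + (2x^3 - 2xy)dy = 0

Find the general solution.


Check exactness: ∂M/∂y = 6x^2 - 2y and ∂N/∂x = 6x^2 - 2y; equal, so the equation is exact.
Integrate M with respect to x (treating y as constant): ∫M dx = 2x^3y - 3x - xy^2 + h(y).
Differentiate w.r.t. y and set equal to N: all terms match, so h'(y) = 0 and h is a constant absorbed into C.
General solution: 2x^3y - 3x - xy^2 = C.


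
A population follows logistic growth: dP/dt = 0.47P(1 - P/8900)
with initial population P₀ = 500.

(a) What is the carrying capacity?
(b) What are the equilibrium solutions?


Logistic ODE dP/dt = 0.47P(1 - P/8900) has equilibria where dP/dt = 0, i.e. P = 0 or P = 8900.
The coefficient (1 - P/K) = 0 when P = K, identifying K = 8900 as the carrying capacity.
(a) K = 8900; (b) equilibria P = 0 and P = 8900.


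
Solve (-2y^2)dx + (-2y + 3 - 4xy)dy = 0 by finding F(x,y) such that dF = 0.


Check exactness: ∂M/∂y = -4y and ∂N/∂x = -4y; equal, so the equation is exact.
Integrate M with respect to x (treating y as constant): ∫M dx = -2xy^2 + h(y).
Differentiate w.r.t. y and set equal to N: the x-dependent terms already match, leaving h'(y) = -2y + 3. Integrate: h(y) = -y^2 + 3y.
So F(x,y) = -y^2 + 3y - 2xy^2.
General solution: -y^2 + 3y - 2xy^2 = C.


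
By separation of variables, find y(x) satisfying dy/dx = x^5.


Integrate both sides with respect to x: y = ∫ x^5 dx = (1/6)x^6 + C.


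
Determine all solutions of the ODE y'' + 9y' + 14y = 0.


Characteristic equation: r² + 9r + 14 = 0.
Factor: (r + 7)(r + 2) = 0 ⇒ r = -7, -2 (distinct real).
General solution: y = C₁e^(-7x) + C₂e^(-2x).


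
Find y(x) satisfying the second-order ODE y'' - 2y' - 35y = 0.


Characteristic equation: r² - 2r - 35 = 0.
Factor: (r - 7)(r + 5) = 0 ⇒ r = 7, -5 (distinct real).
General solution: y = C₁e^(7x) + C₂e^(-5x).


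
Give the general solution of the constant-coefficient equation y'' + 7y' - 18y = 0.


Characteristic equation: r² + 7r - 18 = 0.
Factor: (r + 9)(r - 2) = 0 ⇒ r = -9, 2 (distinct real).
General solution: y = C₁e^(-9x) + C₂e^(2x).


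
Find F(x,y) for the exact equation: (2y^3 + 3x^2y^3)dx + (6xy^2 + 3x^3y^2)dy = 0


Check exactness: ∂M/∂y = 6y^2 + 9x^2y^2 and ∂N/∂x = 6y^2 + 9x^2y^2; equal, so the equation is exact.
Integrate M with respect to x (treating y as constant): ∫M dx = 2xy^3 + x^3y^3 + h(y).
Differentiate w.r.t. y and set equal to N: all terms match, so h'(y) = 0 and h is a constant absorbed into C.
General solution: 2xy^3 + x^3y^3 = C.


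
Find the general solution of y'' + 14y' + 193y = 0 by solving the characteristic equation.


Characteristic equation: r² + 14r + 193 = 0.
Discriminant is negative; roots r = -7 ± 12i (complex conjugate pair).
General solution uses e^(α x)(C₁ cos(β x) + C₂ sin(β x)): y = e^(-7x)(C₁cos(12x) + C₂sin(12x)).


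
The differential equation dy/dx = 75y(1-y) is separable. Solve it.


Separate: dy/[y(1-y)] = 75 dx.
Partial fractions: 1/[y(1-y)] = 1/y + 1/(1-y).
Integrate: ln|y/(1-y)| = 75x + C₀.
Solve for y: y = 1/(1 + Ce^(-75x)).


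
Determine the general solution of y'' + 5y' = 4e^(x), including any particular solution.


Characteristic roots of r² + 5r = 0 are -5, 0.
y_h = C₁e^(-5x) + C₂.
Forcing exponent 1 is not a characteristic root; try y_p = Ae^(x).
Substitute: A·(1 + (5)·1 + (0)) = A·6 = 4, so A = 2/3.
General solution: y = C₁e^(-5x) + C₂ + (2/3)e^(x).


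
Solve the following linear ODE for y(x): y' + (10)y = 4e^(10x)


P(x) = 10 ⇒ μ = e^(10x).
(μ y)' = 4e^(20x) ⇒ μ y = (4/20)e^(20x) + C.
Divide by μ: y = (1/5)e^(10x) + Ce^(-10x).


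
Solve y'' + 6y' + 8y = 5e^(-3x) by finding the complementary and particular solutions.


Characteristic roots of r² + 6r + 8 = 0 are -2, -4.
y_h = C₁e^(-2x) + C₂e^(-4x).
Forcing exponent -3 is not a characteristic root; try y_p = Ae^(-3x).
Substitute: A·(9 + (6)·-3 + (8)) = A·-1 = 5, so A = -5.
General solution: y = C₁e^(-2x) + C₂e^(-4x) - 5e^(-3x).


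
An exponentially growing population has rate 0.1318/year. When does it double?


Exponential growth: P(t) = P₀ e^(0.1318t). Set P(t)/P₀ = 2: e^(0.1318t) = 2.
Solve: t = ln(2)/0.1318 ≈ 5.26 years.


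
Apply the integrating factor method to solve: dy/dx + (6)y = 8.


P(x) = 6, Q(x) = 8; integrating factor μ = e^(6x).
(μ y)' = 8e^(6x) ⇒ μ y = (4/3)e^(6x) + C.
Divide by μ: y = 4/3 + Ce^(-6x).


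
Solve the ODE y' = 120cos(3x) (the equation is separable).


g(y) = 1, so integrate directly: y = ∫ 120cos(3x) dx = 40sin(3x) + C.


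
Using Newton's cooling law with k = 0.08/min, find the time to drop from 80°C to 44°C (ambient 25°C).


From T(t) = T_a + (T₀ - T_a)e^(-kt), set T(t) = 44:
(44 - 25) / (80 - 25) = e^(-0.08t), so t = -ln(0.345)/0.08 ≈ 13.3 minutes.


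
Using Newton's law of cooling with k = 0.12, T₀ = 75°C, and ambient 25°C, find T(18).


Newton's law: dT/dt = -k(T - T_a) has solution T(t) = T_a + (T₀ - T_a)e^(-kt).
Plug in T_a = 25, T₀ = 75, k = 0.12, t = 18: T(18) = 25 + (50)e^(-2.16) ≈ 30.8°C.


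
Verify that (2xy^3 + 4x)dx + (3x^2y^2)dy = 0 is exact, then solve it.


Check exactness: ∂M/∂y = 6xy^2 and ∂N/∂x = 6xy^2; equal, so the equation is exact.
Integrate M with respect to x (treating y as constant): ∫M dx = x^2y^3 + 2x^2 + h(y).
Differentiate w.r.t. y and set equal to N: all terms match, so h'(y) = 0 and h is a constant absorbed into C.
General solution: x^2y^3 + 2x^2 = C.


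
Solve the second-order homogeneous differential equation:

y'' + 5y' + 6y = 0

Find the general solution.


Characteristic equation: r² + 5r + 6 = 0.
Factor: (r + 2)(r + 3) = 0 ⇒ r = -2, -3 (distinct real).
General solution: y = C₁e^(-2x) + C₂e^(-3x).


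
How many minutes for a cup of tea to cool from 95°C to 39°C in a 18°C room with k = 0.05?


From T(t) = T_a + (T₀ - T_a)e^(-kt), set T(t) = 39:
(39 - 18) / (95 - 18) = e^(-0.05t), so t = -ln(0.273)/0.05 ≈ 26.0 minutes.


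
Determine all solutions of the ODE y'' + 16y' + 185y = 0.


Characteristic equation: r² + 16r + 185 = 0.
Discriminant is negative; roots r = -8 ± 11i (complex conjugate pair).
General solution uses e^(α x)(C₁ cos(β x) + C₂ sin(β x)): y = e^(-8x)(C₁cos(11x) + C₂sin(11x)).


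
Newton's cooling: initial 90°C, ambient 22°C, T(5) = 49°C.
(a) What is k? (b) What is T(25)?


Newton's law: T(t) = T_a + (T₀ - T_a)e^(-kt).
(a) Use T(5) = 49: (49 - 22)/(90 - 22) = e^(-k·5), so k = -ln(0.397)/5 ≈ 0.1847.
(b) Apply k to t = 25: T(25) = 22 + (68)e^(-4.618) ≈ 22.7°C.


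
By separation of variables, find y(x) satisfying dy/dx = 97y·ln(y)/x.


Separate: dy/[y ln(y)] = 97 dx/x.
Substitute u = ln(y): du/u = 97 dx/x.
Integrate: ln|ln(y)| = 97ln|x| + C₀, hence ln(y) = C·x^97.


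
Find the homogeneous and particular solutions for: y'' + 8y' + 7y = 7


Characteristic roots of r² + 8r + 7 = 0 are -1, -7.
y_h = C₁e^(-x) + C₂e^(-7x).
Constant forcing; try y_p = A. Then 7A = 7 ⇒ A = 1.
General solution: y = C₁e^(-x) + C₂e^(-7x) + 1.


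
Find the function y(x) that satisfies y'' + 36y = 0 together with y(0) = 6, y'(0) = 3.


Characteristic roots of r² + 36 = 0 are ±6i, so y = C₁cos(6x) + C₂sin(6x).
Apply y(0) = 6: C₁ = 6. Differentiate and apply y'(0) = 3: 6·C₂ = 3, so C₂ = 1/2.
Particular solution: y = 6cos(6x) + (1/2)sin(6x).


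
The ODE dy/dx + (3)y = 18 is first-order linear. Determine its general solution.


P(x) = 3, Q(x) = 18; integrating factor μ = e^(3x).
(μ y)' = 18e^(3x) ⇒ μ y = 6e^(3x) + C.
Divide by μ: y = 6 + Ce^(-3x).


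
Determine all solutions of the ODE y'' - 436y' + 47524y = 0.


Characteristic equation: r² - 436r + 47524 = 0, i.e. (r - 218)² = 0.
Repeated root r = 218; include an x factor for the second linearly independent solution.
General solution: y = (C₁ + C₂x)e^(218x).


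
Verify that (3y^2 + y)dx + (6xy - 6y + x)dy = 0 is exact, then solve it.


Check exactness: ∂M/∂y = 6y + 1 and ∂N/∂x = 6y + 1; equal, so the equation is exact.
Integrate M with respect to x (treating y as constant): ∫M dx = 3xy^2 + xy + h(y).
Differentiate w.r.t. y and set equal to N: the x-dependent terms already match, leaving h'(y) = -6y. Integrate: h(y) = -3y^2.
So F(x,y) = 3xy^2 - 3y^2 + xy.
General solution: 3xy^2 - 3y^2 + xy = C.


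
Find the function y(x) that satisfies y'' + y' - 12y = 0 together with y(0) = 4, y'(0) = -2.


Characteristic roots of r² + r - 12 = 0 are 3, -4.
General solution y = c₁ e^(3x) + c₂ e^(-4x).
Apply y(0) = 4: c₁ + c₂ = 4. Apply y'(0) = -2: 3 c₁ - 4 c₂ = -2.
Solve: c₁ = 2, c₂ = 2.
Particular solution: y = 2e^(3x) + 2e^(-4x).


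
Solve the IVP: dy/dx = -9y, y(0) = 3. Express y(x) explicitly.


General solution of y' = -9y is y = Ce^(-9x).
Apply y(0) = 3: C = 3.
Particular solution: y = 3e^(-9x).


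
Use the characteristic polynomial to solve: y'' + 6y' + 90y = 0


Characteristic equation: r² + 6r + 90 = 0.
Discriminant is negative; roots r = -3 ± 9i (complex conjugate pair).
General solution uses e^(α x)(C₁ cos(β x) + C₂ sin(β x)): y = e^(-3x)(C₁cos(9x) + C₂sin(9x)).


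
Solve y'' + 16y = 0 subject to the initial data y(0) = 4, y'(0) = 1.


Characteristic roots of r² + 16 = 0 are ±4i, so y = C₁cos(4x) + C₂sin(4x).
Apply y(0) = 4: C₁ = 4. Differentiate and apply y'(0) = 1: 4·C₂ = 1, so C₂ = 1/4.
Particular solution: y = 4cos(4x) + (1/4)sin(4x).


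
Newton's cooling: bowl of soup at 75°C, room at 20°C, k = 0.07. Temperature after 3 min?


Newton's law: dT/dt = -k(T - T_a) has solution T(t) = T_a + (T₀ - T_a)e^(-kt).
Plug in T_a = 20, T₀ = 75, k = 0.07, t = 3: T(3) = 20 + (55)e^(-0.21) ≈ 64.6°C.


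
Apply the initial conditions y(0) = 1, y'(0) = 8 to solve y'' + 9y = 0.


Characteristic roots of r² + 9 = 0 are ±3i, so y = C₁cos(3x) + C₂sin(3x).
Apply y(0) = 1: C₁ = 1. Differentiate and apply y'(0) = 8: 3·C₂ = 8, so C₂ = 8/3.
Particular solution: y = cos(3x) + (8/3)sin(3x).


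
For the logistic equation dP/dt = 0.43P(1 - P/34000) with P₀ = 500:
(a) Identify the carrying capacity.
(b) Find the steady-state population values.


Logistic ODE dP/dt = 0.43P(1 - P/34000) has equilibria where dP/dt = 0, i.e. P = 0 or P = 34000.
The coefficient (1 - P/K) = 0 when P = K, identifying K = 34000 as the carrying capacity.
(a) K = 34000; (b) equilibria P = 0 and P = 34000.


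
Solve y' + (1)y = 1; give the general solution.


P(x) = 1, Q(x) = 1; integrating factor μ = e^(x).
(μ y)' = e^(x) ⇒ μ y = e^(x) + C.
Divide by μ: y = 1 + Ce^(-x).


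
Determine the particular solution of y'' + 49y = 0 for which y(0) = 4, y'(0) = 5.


Characteristic roots of r² + 49 = 0 are ±7i, so y = C₁cos(7x) + C₂sin(7x).
Apply y(0) = 4: C₁ = 4. Differentiate and apply y'(0) = 5: 7·C₂ = 5, so C₂ = 5/7.
Particular solution: y = 4cos(7x) + (5/7)sin(7x).


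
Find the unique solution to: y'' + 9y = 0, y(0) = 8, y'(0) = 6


Characteristic roots of r² + 9 = 0 are ±3i, so y = C₁cos(3x) + C₂sin(3x).
Apply y(0) = 8: C₁ = 8. Differentiate and apply y'(0) = 6: 3·C₂ = 6, so C₂ = 2.
Particular solution: y = 8cos(3x) + 2sin(3x).


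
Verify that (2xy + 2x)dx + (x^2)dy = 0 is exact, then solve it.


Check exactness: ∂M/∂y = 2x and ∂N/∂x = 2x; equal, so the equation is exact.
Integrate M with respect to x (treating y as constant): ∫M dx = x^2y + x^2 + h(y).
Differentiate w.r.t. y and set equal to N: all terms match, so h'(y) = 0 and h is a constant absorbed into C.
General solution: x^2y + x^2 = C.


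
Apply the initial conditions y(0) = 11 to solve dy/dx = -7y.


General solution of y' = -7y is y = Ce^(-7x).
Apply y(0) = 11: C = 11.
Particular solution: y = 11e^(-7x).


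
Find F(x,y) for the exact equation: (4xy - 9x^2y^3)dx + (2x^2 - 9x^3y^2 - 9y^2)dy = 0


Check exactness: ∂M/∂y = 4x - 27x^2y^2 and ∂N/∂x = 4x - 27x^2y^2; equal, so the equation is exact.
Integrate M with respect to x (treating y as constant): ∫M dx = 2x^2y - 3x^3y^3 + h(y).
Differentiate w.r.t. y and set equal to N: the x-dependent terms already match, leaving h'(y) = -9y^2. Integrate: h(y) = -3y^3.
So F(x,y) = 2x^2y - 3x^3y^3 - 3y^3.
General solution: 2x^2y - 3x^3y^3 - 3y^3 = C.


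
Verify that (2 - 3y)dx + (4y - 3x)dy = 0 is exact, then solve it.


Check exactness: ∂M/∂y = -3 and ∂N/∂x = -3; equal, so the equation is exact.
Integrate M with respect to x (treating y as constant): ∫M dx = 2x - 3xy + h(y).
Differentiate w.r.t. y and set equal to N: the x-dependent terms already match, leaving h'(y) = 4y. Integrate: h(y) = 2y^2.
So F(x,y) = 2x + 2y^2 - 3xy.
General solution: 2x + 2y^2 - 3xy = C.


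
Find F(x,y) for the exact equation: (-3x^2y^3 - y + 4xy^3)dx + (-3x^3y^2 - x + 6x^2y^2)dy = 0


Check exactness: ∂M/∂y = -9x^2y^2 - 1 + 12xy^2 and ∂N/∂x = -9x^2y^2 - 1 + 12xy^2; equal, so the equation is exact.
Integrate M with respect to x (treating y as constant): ∫M dx = -x^3y^3 - xy + 2x^2y^3 + h(y).
Differentiate w.r.t. y and set equal to N: all terms match, so h'(y) = 0 and h is a constant absorbed into C.
General solution: -x^3y^3 - xy + 2x^2y^3 = C.


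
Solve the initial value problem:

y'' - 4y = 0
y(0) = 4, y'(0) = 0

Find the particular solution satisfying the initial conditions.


Characteristic roots of r² - 4 = 0 are -2, 2.
General solution y = c₁ e^(-2x) + c₂ e^(2x).
Apply y(0) = 4: c₁ + c₂ = 4. Apply y'(0) = 0: -2 c₁ + 2 c₂ = 0.
Solve: c₁ = 2, c₂ = 2.
Particular solution: y = 2e^(-2x) + 2e^(2x).


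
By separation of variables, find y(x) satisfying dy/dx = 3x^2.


Integrate both sides with respect to x: y = ∫ 3x^2 dx = x^3 + C.


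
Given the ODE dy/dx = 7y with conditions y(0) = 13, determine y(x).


General solution of y' = 7y is y = Ce^(7x).
Apply y(0) = 13: C = 13.
Particular solution: y = 13e^(7x).


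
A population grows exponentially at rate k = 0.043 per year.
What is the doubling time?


Exponential growth: P(t) = P₀ e^(0.043t). Set P(t)/P₀ = 2: e^(0.043t) = 2.
Solve: t = ln(2)/0.043 ≈ 16.12 years.


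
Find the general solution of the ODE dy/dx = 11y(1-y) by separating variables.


Separate: dy/[y(1-y)] = 11 dx.
Partial fractions: 1/[y(1-y)] = 1/y + 1/(1-y).
Integrate: ln|y/(1-y)| = 11x + C₀.
Solve for y: y = 1/(1 + Ce^(-11x)).


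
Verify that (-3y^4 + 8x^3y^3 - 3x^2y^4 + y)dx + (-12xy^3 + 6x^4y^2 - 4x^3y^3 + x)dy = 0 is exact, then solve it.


Check exactness: ∂M/∂y = -12y^3 + 24x^3y^2 - 12x^2y^3 + 1 and ∂N/∂x = -12y^3 + 24x^3y^2 - 12x^2y^3 + 1; equal, so the equation is exact.
Integrate M with respect to x (treating y as constant): ∫M dx = -3xy^4 + 2x^4y^3 - x^3y^4 + xy + h(y).
Differentiate w.r.t. y and set equal to N: all terms match, so h'(y) = 0 and h is a constant absorbed into C.
General solution: -3xy^4 + 2x^4y^3 - x^3y^4 + xy = C.


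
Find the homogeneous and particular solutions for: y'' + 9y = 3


Homogeneous part: r² + 9 = 0 ⇒ r = ±3i, so y_h = C₁cos(3x) + C₂sin(3x).
Try constant y_p = A; plug in: 9A = 3 ⇒ A = 1/3.
General solution: y = C₁cos(3x) + C₂sin(3x) + 1/3.


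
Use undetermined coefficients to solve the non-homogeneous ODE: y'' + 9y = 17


Homogeneous part: r² + 9 = 0 ⇒ r = ±3i, so y_h = C₁cos(3x) + C₂sin(3x).
Try constant y_p = A; plug in: 9A = 17 ⇒ A = 17/9.
General solution: y = C₁cos(3x) + C₂sin(3x) + 17/9.


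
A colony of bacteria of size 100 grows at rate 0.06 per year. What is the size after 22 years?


The ODE dP/dt = 0.06P has solution P(t) = P(0)e^(0.06t).
Substitute P(0) = 100 and t = 22: P(22) = 100 e^(1.32) ≈ 374.


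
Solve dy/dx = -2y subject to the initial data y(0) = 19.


General solution of y' = -2y is y = Ce^(-2x).
Apply y(0) = 19: C = 19.
Particular solution: y = 19e^(-2x).


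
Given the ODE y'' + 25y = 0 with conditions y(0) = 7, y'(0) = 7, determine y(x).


Characteristic roots of r² + 25 = 0 are ±5i, so y = C₁cos(5x) + C₂sin(5x).
Apply y(0) = 7: C₁ = 7. Differentiate and apply y'(0) = 7: 5·C₂ = 7, so C₂ = 7/5.
Particular solution: y = 7cos(5x) + (7/5)sin(5x).


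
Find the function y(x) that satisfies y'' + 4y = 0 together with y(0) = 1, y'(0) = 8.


Characteristic roots of r² + 4 = 0 are ±2i, so y = C₁cos(2x) + C₂sin(2x).
Apply y(0) = 1: C₁ = 1. Differentiate and apply y'(0) = 8: 2·C₂ = 8, so C₂ = 4.
Particular solution: y = cos(2x) + 4sin(2x).


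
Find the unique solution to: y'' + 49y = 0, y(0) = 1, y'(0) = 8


Characteristic roots of r² + 49 = 0 are ±7i, so y = C₁cos(7x) + C₂sin(7x).
Apply y(0) = 1: C₁ = 1. Differentiate and apply y'(0) = 8: 7·C₂ = 8, so C₂ = 8/7.
Particular solution: y = cos(7x) + (8/7)sin(7x).


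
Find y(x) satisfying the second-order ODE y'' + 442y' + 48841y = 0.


Characteristic equation: r² + 442r + 48841 = 0, i.e. (r + 221)² = 0.
Repeated root r = -221; include an x factor for the second linearly independent solution.
General solution: y = (C₁ + C₂x)e^(-221x).


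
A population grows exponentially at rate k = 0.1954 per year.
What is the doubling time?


Exponential growth: P(t) = P₀ e^(0.1954t). Set P(t)/P₀ = 2: e^(0.1954t) = 2.
Solve: t = ln(2)/0.1954 ≈ 3.55 years.


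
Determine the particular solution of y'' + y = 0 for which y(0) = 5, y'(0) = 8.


Characteristic roots of r² + 1 = 0 are ±1i, so y = C₁cos(x) + C₂sin(x).
Apply y(0) = 5: C₁ = 5. Differentiate and apply y'(0) = 8: 1·C₂ = 8, so C₂ = 8.
Particular solution: y = 5cos(x) + 8sin(x).


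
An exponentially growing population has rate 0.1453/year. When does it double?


Exponential growth: P(t) = P₀ e^(0.1453t). Set P(t)/P₀ = 2: e^(0.1453t) = 2.
Solve: t = ln(2)/0.1453 ≈ 4.77 years.


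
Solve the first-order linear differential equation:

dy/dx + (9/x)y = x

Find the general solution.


P(x) = 9/x ⇒ μ = x^9.
(x^9 y)' = x^10 ⇒ x^9 y = x^11/(11) + C.
Solve for y: y = (1/11)x^2 + C/x^9.


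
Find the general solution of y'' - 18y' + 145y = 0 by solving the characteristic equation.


Characteristic equation: r² - 18r + 145 = 0.
Discriminant is negative; roots r = 9 ± 8i (complex conjugate pair).
General solution uses e^(α x)(C₁ cos(β x) + C₂ sin(β x)): y = e^(9x)(C₁cos(8x) + C₂sin(8x)).


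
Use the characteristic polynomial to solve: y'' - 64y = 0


Characteristic equation: r² - 64 = 0.
Factor: (r + 8)(r - 8) = 0 ⇒ r = -8, 8 (distinct real).
General solution: y = C₁e^(-8x) + C₂e^(8x).


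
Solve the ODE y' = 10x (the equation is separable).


Integrate both sides with respect to x: y = ∫ 10x dx = 5x^2 + C.


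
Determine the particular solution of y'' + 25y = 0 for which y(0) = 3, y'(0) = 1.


Characteristic roots of r² + 25 = 0 are ±5i, so y = C₁cos(5x) + C₂sin(5x).
Apply y(0) = 3: C₁ = 3. Differentiate and apply y'(0) = 1: 5·C₂ = 1, so C₂ = 1/5.
Particular solution: y = 3cos(5x) + (1/5)sin(5x).


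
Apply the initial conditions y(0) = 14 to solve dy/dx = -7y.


General solution of y' = -7y is y = Ce^(-7x).
Apply y(0) = 14: C = 14.
Particular solution: y = 14e^(-7x).


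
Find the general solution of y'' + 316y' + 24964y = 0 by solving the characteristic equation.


Characteristic equation: r² + 316r + 24964 = 0, i.e. (r + 158)² = 0.
Repeated root r = -158; include an x factor for the second linearly independent solution.
General solution: y = (C₁ + C₂x)e^(-158x).


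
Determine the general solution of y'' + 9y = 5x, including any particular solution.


Homogeneous: r² + 9 = 0 ⇒ r = ±3i, y_h = C₁cos(3x) + C₂sin(3x).
Polynomial forcing; try y_p = Ax + B. Then y_p'' + 9 y_p = 9(Ax + B) = 5x, so B = 0 and A = 5/9.
General solution: y = C₁cos(3x) + C₂sin(3x) + (5/9)x.


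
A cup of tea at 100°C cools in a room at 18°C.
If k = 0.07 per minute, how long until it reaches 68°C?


From T(t) = T_a + (T₀ - T_a)e^(-kt), set T(t) = 68:
(68 - 18) / (100 - 18) = e^(-0.07t), so t = -ln(0.610)/0.07 ≈ 7.1 minutes.


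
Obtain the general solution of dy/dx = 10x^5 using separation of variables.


Integrate both sides with respect to x: y = ∫ 10x^5 dx = (5/3)x^6 + C.


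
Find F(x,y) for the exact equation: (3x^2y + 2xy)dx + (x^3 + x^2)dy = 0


Check exactness: ∂M/∂y = 3x^2 + 2x and ∂N/∂x = 3x^2 + 2x; equal, so the equation is exact.
Integrate M with respect to x (treating y as constant): ∫M dx = x^3y + x^2y + h(y).
Differentiate w.r.t. y and set equal to N: all terms match, so h'(y) = 0 and h is a constant absorbed into C.
General solution: x^3y + x^2y = C.


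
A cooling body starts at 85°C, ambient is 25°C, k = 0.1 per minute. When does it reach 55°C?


From T(t) = T_a + (T₀ - T_a)e^(-kt), set T(t) = 55:
(55 - 25) / (85 - 25) = e^(-0.1t), so t = -ln(0.500)/0.1 ≈ 6.9 minutes.


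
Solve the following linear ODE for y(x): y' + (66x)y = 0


P(x) = 66x ⇒ μ = e^(33x²).
Q(x) = 0 so μ y is constant: y = Ce^(-33x²).


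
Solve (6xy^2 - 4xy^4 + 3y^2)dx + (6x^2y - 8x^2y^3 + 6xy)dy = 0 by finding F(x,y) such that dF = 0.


Check exactness: ∂M/∂y = 12xy - 16xy^3 + 6y and ∂N/∂x = 12xy - 16xy^3 + 6y; equal, so the equation is exact.
Integrate M with respect to x (treating y as constant): ∫M dx = 3x^2y^2 - 2x^2y^4 + 3xy^2 + h(y).
Differentiate w.r.t. y and set equal to N: all terms match, so h'(y) = 0 and h is a constant absorbed into C.
General solution: 3x^2y^2 - 2x^2y^4 + 3xy^2 = C.


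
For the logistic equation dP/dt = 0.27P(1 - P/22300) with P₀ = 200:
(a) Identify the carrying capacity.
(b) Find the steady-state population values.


Logistic ODE dP/dt = 0.27P(1 - P/22300) has equilibria where dP/dt = 0, i.e. P = 0 or P = 22300.
The coefficient (1 - P/K) = 0 when P = K, identifying K = 22300 as the carrying capacity.
(a) K = 22300; (b) equilibria P = 0 and P = 22300.


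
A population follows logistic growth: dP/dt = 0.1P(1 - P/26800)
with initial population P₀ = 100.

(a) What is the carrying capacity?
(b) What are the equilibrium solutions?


Logistic ODE dP/dt = 0.1P(1 - P/26800) has equilibria where dP/dt = 0, i.e. P = 0 or P = 26800.
The coefficient (1 - P/K) = 0 when P = K, identifying K = 26800 as the carrying capacity.
(a) K = 26800; (b) equilibria P = 0 and P = 26800.


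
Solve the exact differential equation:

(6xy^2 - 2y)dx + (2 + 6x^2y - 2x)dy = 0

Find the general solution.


Check exactness: ∂M/∂y = 12xy - 2 and ∂N/∂x = 12xy - 2; equal, so the equation is exact.
Integrate M with respect to x (treating y as constant): ∫M dx = 3x^2y^2 - 2xy + h(y).
Differentiate w.r.t. y and set equal to N: the x-dependent terms already match, leaving h'(y) = 2. Integrate: h(y) = 2y.
So F(x,y) = 2y + 3x^2y^2 - 2xy.
General solution: 2y + 3x^2y^2 - 2xy = C.


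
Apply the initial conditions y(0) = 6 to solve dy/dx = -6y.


General solution of y' = -6y is y = Ce^(-6x).
Apply y(0) = 6: C = 6.
Particular solution: y = 6e^(-6x).


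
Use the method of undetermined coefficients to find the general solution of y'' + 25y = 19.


Homogeneous part: r² + 25 = 0 ⇒ r = ±5i, so y_h = C₁cos(5x) + C₂sin(5x).
Try constant y_p = A; plug in: 25A = 19 ⇒ A = 19/25.
General solution: y = C₁cos(5x) + C₂sin(5x) + 19/25.


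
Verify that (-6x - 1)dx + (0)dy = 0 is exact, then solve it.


Check exactness: ∂M/∂y = 0 and ∂N/∂x = 0; equal, so the equation is exact.
Integrate M with respect to x (treating y as constant): ∫M dx = -3x^2 - x + h(y).
Differentiate w.r.t. y and set equal to N: all terms match, so h'(y) = 0 and h is a constant absorbed into C.
General solution: -3x^2 - x = C.


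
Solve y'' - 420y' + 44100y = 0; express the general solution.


Characteristic equation: r² - 420r + 44100 = 0, i.e. (r - 210)² = 0.
Repeated root r = 210; include an x factor for the second linearly independent solution.
General solution: y = (C₁ + C₂x)e^(210x).


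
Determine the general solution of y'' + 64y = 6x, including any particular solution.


Homogeneous: r² + 64 = 0 ⇒ r = ±8i, y_h = C₁cos(8x) + C₂sin(8x).
Polynomial forcing; try y_p = Ax + B. Then y_p'' + 64 y_p = 64(Ax + B) = 6x, so B = 0 and A = 3/32.
General solution: y = C₁cos(8x) + C₂sin(8x) + (3/32)x.


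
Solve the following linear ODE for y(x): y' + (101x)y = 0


P(x) = 101x ⇒ μ = e^((101/2)x²).
Q(x) = 0 so μ y is constant: y = Ce^(-(101/2)x²).


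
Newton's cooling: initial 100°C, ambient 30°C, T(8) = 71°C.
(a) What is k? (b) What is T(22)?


Newton's law: T(t) = T_a + (T₀ - T_a)e^(-kt).
(a) Use T(8) = 71: (71 - 30)/(100 - 30) = e^(-k·8), so k = -ln(0.586)/8 ≈ 0.0669.
(b) Apply k to t = 22: T(22) = 30 + (70)e^(-1.471) ≈ 46.1°C.


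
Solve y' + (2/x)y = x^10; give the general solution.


P(x) = 2/x ⇒ μ = x^2.
(x^2 y)' = x^2·x^10 = x^12.
Integrate: x^2 y = x^13/(13) + C.
Solve for y: y = (1/13)x^11 + C/x^2.


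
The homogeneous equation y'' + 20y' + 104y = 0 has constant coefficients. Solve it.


Characteristic equation: r² + 20r + 104 = 0.
Discriminant is negative; roots r = -10 ± 2i (complex conjugate pair).
General solution uses e^(α x)(C₁ cos(β x) + C₂ sin(β x)): y = e^(-10x)(C₁cos(2x) + C₂sin(2x)).


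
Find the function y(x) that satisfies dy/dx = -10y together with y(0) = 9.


General solution of y' = -10y is y = Ce^(-10x).
Apply y(0) = 9: C = 9.
Particular solution: y = 9e^(-10x).


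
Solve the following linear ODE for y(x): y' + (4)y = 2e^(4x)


P(x) = 4 ⇒ μ = e^(4x).
(μ y)' = 2e^(8x) ⇒ μ y = (2/8)e^(8x) + C.
Divide by μ: y = (1/4)e^(4x) + Ce^(-4x).


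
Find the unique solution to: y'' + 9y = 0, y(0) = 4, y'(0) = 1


Characteristic roots of r² + 9 = 0 are ±3i, so y = C₁cos(3x) + C₂sin(3x).
Apply y(0) = 4: C₁ = 4. Differentiate and apply y'(0) = 1: 3·C₂ = 1, so C₂ = 1/3.
Particular solution: y = 4cos(3x) + (1/3)sin(3x).


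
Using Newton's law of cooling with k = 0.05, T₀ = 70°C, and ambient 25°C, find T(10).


Newton's law: dT/dt = -k(T - T_a) has solution T(t) = T_a + (T₀ - T_a)e^(-kt).
Plug in T_a = 25, T₀ = 70, k = 0.05, t = 10: T(10) = 25 + (45)e^(-0.50) ≈ 52.3°C.


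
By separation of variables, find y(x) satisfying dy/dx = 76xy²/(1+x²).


Separate: dy/y² = 76x/(1+x²) dx.
Integrate LHS: ∫ dy/y² = -1/y.
Integrate RHS via u = 1+x²: 38ln(1+x²) + C.
Result: -1/y = 38ln(1+x²) + C.


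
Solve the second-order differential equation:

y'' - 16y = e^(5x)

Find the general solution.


Characteristic roots of r² - 16 = 0 are 4, -4.
y_h = C₁e^(4x) + C₂e^(-4x).
Forcing exponent 5 is not a characteristic root; try y_p = Ae^(5x).
Substitute: A·(25 + (0)·5 + (-16)) = A·9 = 1, so A = 1/9.
General solution: y = C₁e^(4x) + C₂e^(-4x) + (1/9)e^(5x).


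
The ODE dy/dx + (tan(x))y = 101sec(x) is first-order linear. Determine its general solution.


P(x) = tan(x) ⇒ μ = e^(∫tan(x)dx) = sec(x).
(sec(x) y)' = 101sec²(x) ⇒ sec(x) y = 101tan(x) + C.
Multiply by cos(x): y = 101sin(x) + C·cos(x).


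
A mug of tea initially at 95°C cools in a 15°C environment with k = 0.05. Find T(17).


Newton's law: dT/dt = -k(T - T_a) has solution T(t) = T_a + (T₀ - T_a)e^(-kt).
Plug in T_a = 15, T₀ = 95, k = 0.05, t = 17: T(17) = 15 + (80)e^(-0.85) ≈ 49.2°C.


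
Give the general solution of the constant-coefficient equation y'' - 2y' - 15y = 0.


Characteristic equation: r² - 2r - 15 = 0.
Factor: (r - 5)(r + 3) = 0 ⇒ r = 5, -3 (distinct real).
General solution: y = C₁e^(5x) + C₂e^(-3x).


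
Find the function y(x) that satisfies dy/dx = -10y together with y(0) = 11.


General solution of y' = -10y is y = Ce^(-10x).
Apply y(0) = 11: C = 11.
Particular solution: y = 11e^(-10x).


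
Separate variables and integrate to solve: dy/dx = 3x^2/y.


Separate variables: y dy = 3x^2 dx.
Integrate both sides: y²/2 = x^3 + C₀.
Multiply by 2: y² = 2x^3 + C.


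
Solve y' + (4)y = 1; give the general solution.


P(x) = 4, Q(x) = 1; integrating factor μ = e^(4x).
(μ y)' = e^(4x) ⇒ μ y = (1/4)e^(4x) + C.
Divide by μ: y = 1/4 + Ce^(-4x).


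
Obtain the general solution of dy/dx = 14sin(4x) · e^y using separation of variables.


Separate: e^(-y) dy = 14sin(4x) dx.
Integrate: -e^(-y) = -(7/2)cos(4x) + C₀.
Rearrange: e^(-y) = (7/2)cos(4x) + C.


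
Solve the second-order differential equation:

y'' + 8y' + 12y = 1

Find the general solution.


Characteristic roots of r² + 8r + 12 = 0 are -6, -2.
y_h = C₁e^(-6x) + C₂e^(-2x).
Constant forcing; try y_p = A. Then 12A = 1 ⇒ A = 1/12.
General solution: y = C₁e^(-6x) + C₂e^(-2x) + 1/12.


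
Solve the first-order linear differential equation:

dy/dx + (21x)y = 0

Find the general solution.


P(x) = 21x ⇒ μ = e^((21/2)x²).
Q(x) = 0 so μ y is constant: y = Ce^(-(21/2)x²).


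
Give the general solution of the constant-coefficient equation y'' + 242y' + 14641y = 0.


Characteristic equation: r² + 242r + 14641 = 0, i.e. (r + 121)² = 0.
Repeated root r = -121; include an x factor for the second linearly independent solution.
General solution: y = (C₁ + C₂x)e^(-121x).


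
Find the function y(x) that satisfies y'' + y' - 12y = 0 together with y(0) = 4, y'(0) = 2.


Characteristic roots of r² + r - 12 = 0 are -4, 3.
General solution y = c₁ e^(-4x) + c₂ e^(3x).
Apply y(0) = 4: c₁ + c₂ = 4. Apply y'(0) = 2: -4 c₁ + 3 c₂ = 2.
Solve: c₁ = 10/7, c₂ = 18/7.
Particular solution: y = (10/7)e^(-4x) + (18/7)e^(3x).


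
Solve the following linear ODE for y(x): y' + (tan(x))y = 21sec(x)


P(x) = tan(x) ⇒ μ = e^(∫tan(x)dx) = sec(x).
(sec(x) y)' = 21sec²(x) ⇒ sec(x) y = 21tan(x) + C.
Multiply by cos(x): y = 21sin(x) + C·cos(x).


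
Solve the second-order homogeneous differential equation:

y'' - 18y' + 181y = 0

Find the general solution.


Characteristic equation: r² - 18r + 181 = 0.
Discriminant is negative; roots r = 9 ± 10i (complex conjugate pair).
General solution uses e^(α x)(C₁ cos(β x) + C₂ sin(β x)): y = e^(9x)(C₁cos(10x) + C₂sin(10x)).


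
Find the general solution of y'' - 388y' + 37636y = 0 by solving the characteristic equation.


Characteristic equation: r² - 388r + 37636 = 0, i.e. (r - 194)² = 0.
Repeated root r = 194; include an x factor for the second linearly independent solution.
General solution: y = (C₁ + C₂x)e^(194x).


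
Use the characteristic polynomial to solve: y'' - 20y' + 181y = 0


Characteristic equation: r² - 20r + 181 = 0.
Discriminant is negative; roots r = 10 ± 9i (complex conjugate pair).
General solution uses e^(α x)(C₁ cos(β x) + C₂ sin(β x)): y = e^(10x)(C₁cos(9x) + C₂sin(9x)).
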